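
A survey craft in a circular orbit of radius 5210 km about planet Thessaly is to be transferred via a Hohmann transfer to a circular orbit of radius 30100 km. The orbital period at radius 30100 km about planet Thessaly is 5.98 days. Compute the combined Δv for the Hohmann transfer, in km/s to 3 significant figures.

From Kepler's third law T² = 4π²r³/μ at r = 30100 km, T = 5.98 days = 5.98 × 86400 s = 5.16672×10^5 s: μ = 4π²r³/T² = 4033.01 km³/s².
Semi-major axis of the transfer orbit: a_t = (5210 + 30100)/2 = 17655 km.
Circular speed at r₁: v₁ = √(μ/r₁) = √(4033.01/5210) = 0.87982 km/s.
Transfer-orbit speed at r₁ (vis-viva equation): v_p = √[μ(2/r₁ − 1/a_t)] = 1.1488 km/s.
First burn Δv₁ = |v_p − v₁| = 0.2690 km/s.
Circular speed at r₂: v₂ = √(μ/r₂) = 0.3660 km/s.
Transfer-orbit speed at r₂: v_a = √[μ(2/r₂ − 1/a_t)] = 0.1988 km/s.
Second burn Δv₂ = |v₂ − v_a| = 0.1672 km/s.
Δv = Δv₁ + Δv₂ = 0.2690 + 0.1672 = 0.4362 km/s.

Δv = 0.436 km/s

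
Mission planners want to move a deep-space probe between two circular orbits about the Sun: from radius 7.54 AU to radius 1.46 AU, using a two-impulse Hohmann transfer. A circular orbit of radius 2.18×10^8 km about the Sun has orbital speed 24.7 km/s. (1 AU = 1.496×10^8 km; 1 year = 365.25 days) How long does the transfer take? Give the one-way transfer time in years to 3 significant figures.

From the circular-orbit relation v² = μ/r at r = 2.18×10^8 km: μ = v²r = (24.7)² × 2.18×10^8 = 1.33000×10^11 km³/s².
In km: r₁ = 7.54 × 1.496×10^8 = 1.127984×10^9 km; r₂ = 1.46 × 1.496×10^8 = 2.18416×10^8 km.
Transfer-ellipse semi-major axis a_t = (r₁ + r₂)/2 = (1.127984×10^9 + 2.18416×10^8)/2 = 6.732×10^8 km.
Half the transfer-orbit period gives t = π√(a_t³/μ) = 1.505×10^8 s.
Converting: 1.505×10^8 s ÷ 3.15576×10^7 s/year (365.25 × 86400) = 4.77 years.

t = 4.77 years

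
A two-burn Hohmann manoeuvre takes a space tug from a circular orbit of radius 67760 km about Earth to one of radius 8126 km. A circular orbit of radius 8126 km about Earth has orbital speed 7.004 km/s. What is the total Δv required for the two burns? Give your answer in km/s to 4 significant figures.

From the circular-orbit relation v² = μ/r at r = 8126 km: μ = v²r = (7.004)² × 8126 = 3.98629×10^5 km³/s².
Semi-major axis of the transfer orbit: a_t = (67760 + 8126)/2 = 37943 km.
At r₁ the circular-orbit speed is v₁ = √(μ/r₁) = 2.425 km/s.
On the transfer ellipse at r₁, v² = μ(2/r − 1/a) gives v_a = √[μ(2/r₁ − 1/a_t)] = 1.122 km/s.
First burn Δv₁ = |v_a − v₁| = 1.303 km/s.
At r₂, v₂ = √(μ/r₂) = 7.004 km/s.
Transfer-orbit speed at r₂: v_p = √[μ(2/r₂ − 1/a_t)] = 9.360 km/s.
Second burn Δv₂ = |v₂ − v_p| = 2.356 km/s.
Δv = Δv₁ + Δv₂ = 1.303 + 2.356 = 3.659 km/s.

Δv = 3.659 km/s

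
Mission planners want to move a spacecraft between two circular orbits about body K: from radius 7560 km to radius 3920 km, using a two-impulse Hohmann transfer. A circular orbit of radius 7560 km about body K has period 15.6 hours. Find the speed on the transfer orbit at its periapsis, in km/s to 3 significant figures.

From Kepler's third law T² = 4π²r³/μ at r = 7560 km, T = 15.6 hours = 15.6 × 3600 s = 56160 s: μ = 4π²r³/T² = 5408.43 km³/s².
Semi-major axis of the transfer orbit: a_t = (7560 + 3920)/2 = 5740 km.
The periapsis of the transfer ellipse is at r = 3920 km.
Vis-viva: v = √[μ(2/r − 1/a_t)] = √[5408.43 × (2/3920 − 1/5740)] = 1.348 km/s.

v = 1.35 km/s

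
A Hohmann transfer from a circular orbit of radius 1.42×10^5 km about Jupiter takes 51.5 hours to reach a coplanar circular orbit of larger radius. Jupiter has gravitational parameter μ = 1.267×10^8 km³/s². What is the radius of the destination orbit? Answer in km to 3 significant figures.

r₂ = 1.38×10^6 km

Transfer time t = 51.5 hours = 1.854×10^5 s, and t = π√(a_t³/μ).
So a_t = (μ t²/π²)^(1/3) = (1.267×10^8 × (1.854×10^5)² / π²)^(1/3) = 7.6132×10^5 km.
Since a_t = (r₁ + r₂)/2, r₂ = 2a_t − r₁ = 2×7.6132×10^5 − 1.420×10^5 = 1.38064×10^6 km.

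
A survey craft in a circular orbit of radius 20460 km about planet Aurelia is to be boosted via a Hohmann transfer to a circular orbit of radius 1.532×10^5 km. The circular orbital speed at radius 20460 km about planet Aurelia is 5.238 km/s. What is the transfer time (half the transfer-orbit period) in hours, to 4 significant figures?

t = 29.80 hours

From the circular-orbit relation v² = μ/r at r = 20460 km: μ = v²r = (5.238)² × 20460 = 5.61354×10^5 km³/s².
Transfer-ellipse semi-major axis a_t = (r₁ + r₂)/2 = (20460 + 1.532×10^5)/2 = 86830 km.
Transfer time t = π√(a_t³/μ) = π√((86830)³ / 5.61354×10^5) = 1.0728×10^5 s.
Converting: 1.0728×10^5 s ÷ 3600 s/hour = 29.80 hours.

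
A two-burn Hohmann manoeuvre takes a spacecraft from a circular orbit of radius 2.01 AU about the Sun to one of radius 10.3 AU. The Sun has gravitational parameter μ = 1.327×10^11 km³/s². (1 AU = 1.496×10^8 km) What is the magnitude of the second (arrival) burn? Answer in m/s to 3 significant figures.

Δv₂ = 3980 m/s

In km: r₁ = 2.01 × 1.496×10^8 = 3.00696×10^8 km; r₂ = 10.3 × 1.496×10^8 = 1.54088×10^9 km.
Semi-major axis of the transfer orbit: a_t = (3.00696×10^8 + 1.54088×10^9)/2 = 9.20788×10^8 km.
Circular speed at r = 1.54088×10^9 km: v_c = √(μ/r) = 9.280 km/s.
Vis-viva on the transfer ellipse at r = 1.54088×10^9 km gives v_t = √[μ(2/r − 1/a_t)] = 5.303 km/s.
Δv₂ = |v_t − v_c| = |5.303 − 9.280| = 3.977 km/s.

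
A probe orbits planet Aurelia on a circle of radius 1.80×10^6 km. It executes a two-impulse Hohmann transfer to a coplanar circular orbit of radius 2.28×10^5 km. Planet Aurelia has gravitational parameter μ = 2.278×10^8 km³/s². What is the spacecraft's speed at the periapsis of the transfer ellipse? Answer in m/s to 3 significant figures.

The Hohmann ellipse has a_t = (r₁ + r₂)/2 = 1.014×10^6 km.
At periapsis, r = 2.280×10^5 km.
From the vis-viva equation, v = √[μ(2/r − 1/a_t)] = 42.11 km/s.

v = 42100 m/s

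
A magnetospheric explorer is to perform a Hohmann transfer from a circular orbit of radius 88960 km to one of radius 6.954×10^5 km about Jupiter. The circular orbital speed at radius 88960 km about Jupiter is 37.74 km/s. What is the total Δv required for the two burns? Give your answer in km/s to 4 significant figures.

Δv = 19.58 km/s

From the circular-orbit relation v² = μ/r at r = 88960 km: μ = v²r = (37.74)² × 88960 = 1.26706×10^8 km³/s².
Semi-major axis of the transfer orbit: a_t = (88960 + 6.954×10^5)/2 = 3.9218×10^5 km.
Circular speed at r₁: v₁ = √(μ/r₁) = √(1.26706×10^8/88960) = 37.74 km/s.
Transfer-orbit speed at r₁ (v² = μ(2/r − 1/a)): v_p = √[μ(2/r₁ − 1/a_t)] = 50.25 km/s.
First burn Δv₁ = |v_p − v₁| = 12.51 km/s.
Circular speed at r₂: v₂ = √(μ/r₂) = 13.498 km/s.
Transfer-orbit speed at r₂: v_a = √[μ(2/r₂ − 1/a_t)] = 6.4289 km/s.
Second burn Δv₂ = |v₂ − v_a| = 7.069 km/s.
Total Δv = Δv₁ + Δv₂ = 19.58 km/s.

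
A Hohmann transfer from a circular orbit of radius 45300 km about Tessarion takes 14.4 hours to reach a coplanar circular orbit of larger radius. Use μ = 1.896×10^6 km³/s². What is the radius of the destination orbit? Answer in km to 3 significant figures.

Transfer time t = 14.4 hours = 51840 s, and t = π√(a_t³/μ).
So a_t = (μ t²/π²)^(1/3) = (1.896×10^6 × (51840)² / π²)^(1/3) = 80221 km.
Since a_t = (r₁ + r₂)/2, r₂ = 2a_t − r₁ = 2×80221 − 45300 = 1.15142×10^5 km.

r₂ = 1.15×10^5 km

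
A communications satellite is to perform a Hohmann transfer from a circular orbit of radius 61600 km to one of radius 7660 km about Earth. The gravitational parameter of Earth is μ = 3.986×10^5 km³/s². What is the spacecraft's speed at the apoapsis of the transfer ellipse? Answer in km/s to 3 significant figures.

Semi-major axis of the transfer orbit: a_t = (61600 + 7660)/2 = 34630 km.
At apoapsis, r = 61600 km.
Vis-viva: v = √[μ(2/r − 1/a_t)] = √[3.986×10^5 × (2/61600 − 1/34630)] = 1.196 km/s.

v = 1.20 km/s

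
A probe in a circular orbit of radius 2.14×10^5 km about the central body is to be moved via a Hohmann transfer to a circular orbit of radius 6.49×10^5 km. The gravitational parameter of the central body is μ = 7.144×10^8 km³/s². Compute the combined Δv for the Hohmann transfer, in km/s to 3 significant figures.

Δv = 22.9 km/s

Semi-major axis of the transfer orbit: a_t = (2.140×10^5 + 6.490×10^5)/2 = 4.315×10^5 km.
Circular speed at r₁: v₁ = √(μ/r₁) = √(7.144×10^8/2.140×10^5) = 57.78 km/s.
Transfer-orbit speed at r₁ (vis-viva equation): v_p = √[μ(2/r₁ − 1/a_t)] = 70.86 km/s.
First burn Δv₁ = |v_p − v₁| = 13.08 km/s.
At r₂, v₂ = √(μ/r₂) = 33.178 km/s.
Transfer-orbit speed at r₂: v_a = √[μ(2/r₂ − 1/a_t)] = 23.365 km/s.
Second burn Δv₂ = |v₂ − v_a| = 9.813 km/s.
Total Δv = Δv₁ + Δv₂ = 22.89 km/s.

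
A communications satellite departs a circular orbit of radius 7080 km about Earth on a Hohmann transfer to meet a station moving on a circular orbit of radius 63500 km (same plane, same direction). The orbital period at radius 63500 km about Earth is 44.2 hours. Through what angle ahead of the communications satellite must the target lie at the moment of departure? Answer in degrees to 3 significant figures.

φ = 105°

From Kepler's third law T² = 4π²r³/μ at r = 63500 km, T = 44.2 hours = 44.2 × 3600 s = 1.5912×10^5 s: μ = 4π²r³/T² = 3.99238×10^5 km³/s².
Transfer-ellipse semi-major axis a_t = (r₁ + r₂)/2 = (7080 + 63500)/2 = 35290 km.
The half-period of the transfer ellipse is t = π√(a_t³/μ) = 32962 s.
Target angular speed ω₂ = √(μ/r₂³) = 3.9487×10^-5 rad/s.
Angle swept by the target during transfer: ω₂·t = 1.30157 rad = 74.57°.
The communications satellite traverses 180° on the transfer ellipse, so the target must lead by 180° − 74.57° = 105°.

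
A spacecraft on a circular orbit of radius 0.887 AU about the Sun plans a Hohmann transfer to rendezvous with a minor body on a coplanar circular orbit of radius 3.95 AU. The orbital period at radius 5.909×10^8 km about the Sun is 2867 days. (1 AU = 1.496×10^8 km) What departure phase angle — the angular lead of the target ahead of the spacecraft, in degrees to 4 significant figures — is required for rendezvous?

φ = 93.76°

From Kepler's third law T² = 4π²r³/μ at r = 5.909×10^8 km, T = 2867 days = 2867 × 86400 s = 2.477088×10^8 s: μ = 4π²r³/T² = 1.32745×10^11 km³/s².
In km: r₁ = 0.887 × 1.496×10^8 = 1.326952×10^8 km; r₂ = 3.95 × 1.496×10^8 = 5.9092×10^8 km.
Transfer-ellipse semi-major axis a_t = (r₁ + r₂)/2 = (1.326952×10^8 + 5.9092×10^8)/2 = 3.618076×10^8 km.
Transfer time t = π√(a_t³/μ) = 5.9341×10^7 s.
Target angular speed ω₂ = √(μ/r₂³) = 2.5364×10^-8 rad/s.
Angle swept by the target during transfer: ω₂·t = 1.5051 rad = 86.24°.
Arrival is 180° from departure on the ellipse, so φ = 180° − 86.24° = 93.76°.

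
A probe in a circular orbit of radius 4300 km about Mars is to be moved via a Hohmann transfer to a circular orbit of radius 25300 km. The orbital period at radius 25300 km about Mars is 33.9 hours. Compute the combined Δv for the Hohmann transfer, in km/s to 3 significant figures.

From Kepler's third law T² = 4π²r³/μ at r = 25300 km, T = 33.9 hours = 33.9 × 3600 s = 1.2204×10^5 s: μ = 4π²r³/T² = 42925.7 km³/s².
The Hohmann ellipse has a_t = (r₁ + r₂)/2 = 14800 km.
At r₁ the circular-orbit speed is v₁ = √(μ/r₁) = 3.159543 km/s.
Transfer-orbit speed at r₁ (vis-viva equation): v_p = √[μ(2/r₁ − 1/a_t)] = 4.130985 km/s.
First burn Δv₁ = |v_p − v₁| = 0.9714 km/s.
Circular speed at r₂: v₂ = √(μ/r₂) = 1.3026 km/s.
Transfer-orbit speed at r₂: v_a = √[μ(2/r₂ − 1/a_t)] = 0.70210 km/s.
Second burn Δv₂ = |v₂ − v_a| = 0.6005 km/s.
Δv = Δv₁ + Δv₂ = 0.9714 + 0.6005 = 1.572 km/s.

Δv = 1.57 km/s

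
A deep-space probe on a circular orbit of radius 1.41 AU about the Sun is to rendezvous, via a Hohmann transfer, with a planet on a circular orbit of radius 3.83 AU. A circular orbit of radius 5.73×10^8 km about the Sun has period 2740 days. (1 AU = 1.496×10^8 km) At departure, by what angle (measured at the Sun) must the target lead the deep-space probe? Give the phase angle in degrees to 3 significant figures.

From Kepler's third law T² = 4π²r³/μ at r = 5.73×10^8 km, T = 2740 days = 2740 × 86400 s = 2.36736×10^8 s: μ = 4π²r³/T² = 1.32524×10^11 km³/s².
In km: r₁ = 1.41 × 1.496×10^8 = 2.10936×10^8 km; r₂ = 3.83 × 1.496×10^8 = 5.72968×10^8 km.
Semi-major axis of the transfer orbit: a_t = (2.10936×10^8 + 5.72968×10^8)/2 = 3.91952×10^8 km.
Transfer time t = π√(a_t³/μ) = 6.697×10^7 s.
The target's mean motion on its circular orbit is ω₂ = √(μ/r₂³) = 2.654×10^-8 rad/s.
Angle swept by the target during transfer: ω₂·t = 1.777 rad = 101.8°.
The deep-space probe traverses 180° on the transfer ellipse, so the target must lead by 180° − 101.8° = 78.2°.

φ = 78.2°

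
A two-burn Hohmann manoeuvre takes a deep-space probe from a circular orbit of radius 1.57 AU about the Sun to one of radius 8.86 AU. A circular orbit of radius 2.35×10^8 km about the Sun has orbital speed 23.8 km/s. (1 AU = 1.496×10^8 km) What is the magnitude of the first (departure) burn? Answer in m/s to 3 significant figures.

From the circular-orbit relation v² = μ/r at r = 2.35×10^8 km: μ = v²r = (23.8)² × 2.35×10^8 = 1.33113×10^11 km³/s².
In km: r₁ = 1.57 × 1.496×10^8 = 2.34872×10^8 km; r₂ = 8.86 × 1.496×10^8 = 1.325456×10^9 km.
The Hohmann ellipse has a_t = (r₁ + r₂)/2 = 7.80164×10^8 km.
Circular speed at r = 2.34872×10^8 km: v_c = √(μ/r) = 23.806 km/s.
Vis-viva on the transfer ellipse at r = 2.34872×10^8 km gives v_t = √[μ(2/r − 1/a_t)] = 31.030 km/s.
Δv₁ = |v_t − v_c| = |31.030 − 23.806| = 7.224 km/s.

Δv₁ = 7220 m/s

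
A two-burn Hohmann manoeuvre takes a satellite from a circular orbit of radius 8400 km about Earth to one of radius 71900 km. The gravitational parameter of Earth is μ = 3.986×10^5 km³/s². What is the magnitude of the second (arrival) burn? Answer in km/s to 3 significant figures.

Δv₂ = 1.28 km/s

Semi-major axis of the transfer orbit: a_t = (8400 + 71900)/2 = 40150 km.
On the circular orbit at r = 71900 km, v_c = √(μ/r) = 2.355 km/s.
Transfer-orbit speed at the same r (vis-viva, a = a_t): v_t = √[μ(2/r − 1/a_t)] = 1.077 km/s.
Δv₂ = |v_t − v_c| = |1.077 − 2.355| = 1.278 km/s.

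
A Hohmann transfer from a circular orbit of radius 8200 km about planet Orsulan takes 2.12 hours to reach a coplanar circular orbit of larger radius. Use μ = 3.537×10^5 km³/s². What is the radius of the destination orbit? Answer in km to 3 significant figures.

Transfer time t = 2.12 hours = 7632 s, and t = π√(a_t³/μ).
So a_t = (μ t²/π²)^(1/3) = (3.537×10^5 × (7632)² / π²)^(1/3) = 12780 km.
Since a_t = (r₁ + r₂)/2, r₂ = 2a_t − r₁ = 2×12780 − 8200 = 17360 km.

r₂ = 17400 km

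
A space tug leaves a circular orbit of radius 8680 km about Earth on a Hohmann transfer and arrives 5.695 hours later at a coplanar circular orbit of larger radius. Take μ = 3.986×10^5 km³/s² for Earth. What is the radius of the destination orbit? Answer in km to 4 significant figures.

r₂ = 42720 km

Transfer time t = 5.695 hours = 20502 s, and t = π√(a_t³/μ).
So a_t = (μ t²/π²)^(1/3) = (3.986×10^5 × (20502)² / π²)^(1/3) = 25701 km.
Since a_t = (r₁ + r₂)/2, r₂ = 2a_t − r₁ = 2×25701 − 8680 = 42722 km.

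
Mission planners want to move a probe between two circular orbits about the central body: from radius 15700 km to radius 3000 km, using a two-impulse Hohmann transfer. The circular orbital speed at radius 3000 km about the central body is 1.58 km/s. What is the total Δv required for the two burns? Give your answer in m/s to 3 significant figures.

From the circular-orbit relation v² = μ/r at r = 3000 km: μ = v²r = (1.58)² × 3000 = 7489.20 km³/s².
Transfer-ellipse semi-major axis a_t = (r₁ + r₂)/2 = (15700 + 3000)/2 = 9350 km.
Circular speed at r₁: v₁ = √(μ/r₁) = √(7489.20/15700) = 0.690666 km/s.
On the transfer ellipse at r₁, v² = μ(2/r − 1/a) gives v_a = √[μ(2/r₁ − 1/a_t)] = 0.391221 km/s.
First burn Δv₁ = |v_a − v₁| = 0.2994 km/s.
Circular speed at r₂: v₂ = √(μ/r₂) = 1.5800 km/s.
Transfer-orbit speed at r₂: v_p = √[μ(2/r₂ − 1/a_t)] = 2.0474 km/s.
Second burn Δv₂ = |v₂ − v_p| = 0.4674 km/s.
Δv = Δv₁ + Δv₂ = 0.2994 + 0.4674 = 0.7668 km/s.

Δv = 767 m/s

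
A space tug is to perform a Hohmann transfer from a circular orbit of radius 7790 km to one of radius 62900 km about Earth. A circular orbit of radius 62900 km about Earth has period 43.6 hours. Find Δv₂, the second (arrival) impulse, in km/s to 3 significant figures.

Δv₂ = 1.34 km/s

From Kepler's third law T² = 4π²r³/μ at r = 62900 km, T = 43.6 hours = 43.6 × 3600 s = 1.5696×10^5 s: μ = 4π²r³/T² = 3.98780×10^5 km³/s².
Semi-major axis of the transfer orbit: a_t = (7790 + 62900)/2 = 35345 km.
On the circular orbit at r = 62900 km, v_c = √(μ/r) = 2.518 km/s.
Transfer-orbit speed at the same r (vis-viva, a = a_t): v_t = √[μ(2/r − 1/a_t)] = 1.182 km/s.
Δv₂ = |v_t − v_c| = |1.182 − 2.518| = 1.336 km/s.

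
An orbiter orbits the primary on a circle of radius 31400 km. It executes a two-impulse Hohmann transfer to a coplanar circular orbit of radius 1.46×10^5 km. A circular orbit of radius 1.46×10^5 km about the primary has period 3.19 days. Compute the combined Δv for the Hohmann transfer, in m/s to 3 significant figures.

Δv = 3380 m/s

From Kepler's third law T² = 4π²r³/μ at r = 1.46×10^5 km, T = 3.19 days = 3.19 × 86400 s = 2.75616×10^5 s: μ = 4π²r³/T² = 1.61737×10^6 km³/s².
The Hohmann ellipse has a_t = (r₁ + r₂)/2 = 88700 km.
At r₁ the circular-orbit speed is v₁ = √(μ/r₁) = 7.177 km/s.
Transfer-orbit speed at r₁ (v² = μ(2/r − 1/a)): v_p = √[μ(2/r₁ − 1/a_t)] = 9.208 km/s.
First burn Δv₁ = |v_p − v₁| = 2.031 km/s.
Circular speed at r₂: v₂ = √(μ/r₂) = 3.328 km/s.
Transfer-orbit speed at r₂: v_a = √[μ(2/r₂ − 1/a_t)] = 1.980 km/s.
Second burn Δv₂ = |v₂ − v_a| = 1.348 km/s.
Δv = Δv₁ + Δv₂ = 2.031 + 1.348 = 3.379 km/s.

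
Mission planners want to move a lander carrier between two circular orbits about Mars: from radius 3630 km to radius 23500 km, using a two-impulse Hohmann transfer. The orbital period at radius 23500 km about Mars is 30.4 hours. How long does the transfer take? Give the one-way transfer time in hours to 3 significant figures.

From Kepler's third law T² = 4π²r³/μ at r = 23500 km, T = 30.4 hours = 30.4 × 3600 s = 1.0944×10^5 s: μ = 4π²r³/T² = 42777.1 km³/s².
Semi-major axis of the transfer orbit: a_t = (3630 + 23500)/2 = 13565 km.
Transfer time t = π√(a_t³/μ) = π√((13565)³ / 42777.1) = 24000 s.
Converting: 24000 s ÷ 3600 s/hour = 6.67 hours.

t = 6.67 hours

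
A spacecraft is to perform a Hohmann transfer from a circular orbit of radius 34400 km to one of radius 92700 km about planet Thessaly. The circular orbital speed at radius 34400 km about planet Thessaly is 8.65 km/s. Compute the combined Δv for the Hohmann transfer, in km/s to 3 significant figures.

From the circular-orbit relation v² = μ/r at r = 34400 km: μ = v²r = (8.65)² × 34400 = 2.57389×10^6 km³/s².
Transfer-ellipse semi-major axis a_t = (r₁ + r₂)/2 = (34400 + 92700)/2 = 63550 km.
Circular speed at r₁: v₁ = √(μ/r₁) = √(2.57389×10^6/34400) = 8.65000 km/s.
On the transfer ellipse at r₁, vis-viva gives v_p = √[μ(2/r₁ − 1/a_t)] = 10.4472 km/s.
First burn Δv₁ = |v_p − v₁| = 1.7972 km/s.
At r₂, v₂ = √(μ/r₂) = 5.2693 km/s.
Transfer-orbit speed at r₂: v_a = √[μ(2/r₂ − 1/a_t)] = 3.8768 km/s.
Second burn Δv₂ = |v₂ − v_a| = 1.3925 km/s.
Total Δv = Δv₁ + Δv₂ = 3.190 km/s.

Δv = 3.19 km/s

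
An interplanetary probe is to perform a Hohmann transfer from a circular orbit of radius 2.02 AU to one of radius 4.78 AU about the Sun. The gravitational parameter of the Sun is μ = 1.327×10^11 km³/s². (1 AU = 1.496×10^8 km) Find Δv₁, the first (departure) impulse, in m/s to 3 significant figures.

In km: r₁ = 2.02 × 1.496×10^8 = 3.02192×10^8 km; r₂ = 4.78 × 1.496×10^8 = 7.15088×10^8 km.
Semi-major axis of the transfer orbit: a_t = (3.02192×10^8 + 7.15088×10^8)/2 = 5.0864×10^8 km.
On the circular orbit at r = 3.02192×10^8 km, v_c = √(μ/r) = 20.9553 km/s.
Transfer-orbit speed at the same r (vis-viva, a = a_t): v_t = √[μ(2/r − 1/a_t)] = 24.8467 km/s.
Δv₁ = |v_t − v_c| = |24.8467 − 20.9553| = 3.891 km/s.

Δv₁ = 3890 m/s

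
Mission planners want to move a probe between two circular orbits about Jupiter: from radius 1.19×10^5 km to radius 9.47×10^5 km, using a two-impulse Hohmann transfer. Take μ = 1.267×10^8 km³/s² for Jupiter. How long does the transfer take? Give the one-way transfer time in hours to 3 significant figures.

t = 30.2 hours

Transfer-ellipse semi-major axis a_t = (r₁ + r₂)/2 = (1.190×10^5 + 9.470×10^5)/2 = 5.330×10^5 km.
By Kepler's third law the transfer-orbit period is T = 2π√(a_t³/μ), so t = T/2 = 1.086×10^5 s.
Converting: 1.086×10^5 s ÷ 3600 s/hour = 30.2 hours.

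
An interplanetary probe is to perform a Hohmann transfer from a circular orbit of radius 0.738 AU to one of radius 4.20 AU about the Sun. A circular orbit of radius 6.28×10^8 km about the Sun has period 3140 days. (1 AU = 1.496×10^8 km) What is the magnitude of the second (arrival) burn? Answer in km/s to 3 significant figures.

Δv₂ = 6.59 km/s

From Kepler's third law T² = 4π²r³/μ at r = 6.28×10^8 km, T = 3140 days = 3140 × 86400 s = 2.71296×10^8 s: μ = 4π²r³/T² = 1.32847×10^11 km³/s².
In km: r₁ = 0.738 × 1.496×10^8 = 1.104048×10^8 km; r₂ = 4.20 × 1.496×10^8 = 6.2832×10^8 km.
Semi-major axis of the transfer orbit: a_t = (1.104048×10^8 + 6.2832×10^8)/2 = 3.693624×10^8 km.
On the circular orbit at r = 6.2832×10^8 km, v_c = √(μ/r) = 14.541 km/s.
Transfer-orbit speed at the same r (vis-viva, a = a_t): v_t = √[μ(2/r − 1/a_t)] = 7.9497 km/s.
Δv₂ = |v_t − v_c| = |7.9497 − 14.541| = 6.591 km/s.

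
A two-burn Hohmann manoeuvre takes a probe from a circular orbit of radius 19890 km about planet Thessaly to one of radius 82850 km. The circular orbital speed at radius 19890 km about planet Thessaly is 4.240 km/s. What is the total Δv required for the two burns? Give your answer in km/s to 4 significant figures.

From the circular-orbit relation v² = μ/r at r = 19890 km: μ = v²r = (4.240)² × 19890 = 3.57574×10^5 km³/s².
The Hohmann ellipse has a_t = (r₁ + r₂)/2 = 51370 km.
Circular speed at r₁: v₁ = √(μ/r₁) = √(3.57574×10^5/19890) = 4.2400 km/s.
On the transfer ellipse at r₁, vis-viva equation gives v_p = √[μ(2/r₁ − 1/a_t)] = 5.3846 km/s.
First burn Δv₁ = |v_p − v₁| = 1.1446 km/s.
At r₂, v₂ = √(μ/r₂) = 2.0774807 km/s.
Transfer-orbit speed at r₂: v_a = √[μ(2/r₂ − 1/a_t)] = 1.2927055 km/s.
Second burn Δv₂ = |v₂ − v_a| = 0.78478 km/s.
Δv = Δv₁ + Δv₂ = 1.1446 + 0.78478 = 1.929 km/s.

Δv = 1.929 km/s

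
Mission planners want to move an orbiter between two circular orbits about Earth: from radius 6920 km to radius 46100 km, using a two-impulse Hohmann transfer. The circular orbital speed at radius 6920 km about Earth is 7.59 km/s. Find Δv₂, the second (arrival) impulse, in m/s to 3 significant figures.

Δv₂ = 1440 m/s

From the circular-orbit relation v² = μ/r at r = 6920 km: μ = v²r = (7.59)² × 6920 = 3.98648×10^5 km³/s².
Semi-major axis of the transfer orbit: a_t = (6920 + 46100)/2 = 26510 km.
Circular speed at r = 46100 km: v_c = √(μ/r) = 2.9407 km/s.
Vis-viva on the transfer ellipse at r = 46100 km gives v_t = √[μ(2/r − 1/a_t)] = 1.5024 km/s.
Δv₂ = |v_t − v_c| = |1.5024 − 2.9407| = 1.438 km/s.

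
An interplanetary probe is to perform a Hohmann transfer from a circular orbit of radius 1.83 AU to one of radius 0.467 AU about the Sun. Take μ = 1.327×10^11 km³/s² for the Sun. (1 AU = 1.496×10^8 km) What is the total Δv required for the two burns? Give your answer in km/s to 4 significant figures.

In km: r₁ = 1.83 × 1.496×10^8 = 2.73768×10^8 km; r₂ = 0.467 × 1.496×10^8 = 6.98632×10^7 km.
The Hohmann ellipse has a_t = (r₁ + r₂)/2 = 1.718156×10^8 km.
Circular speed at r₁: v₁ = √(μ/r₁) = √(1.327×10^11/2.73768×10^8) = 22.016 km/s.
Transfer-orbit speed at r₁ (vis-viva equation): v_a = √[μ(2/r₁ − 1/a_t)] = 14.039 km/s.
First burn Δv₁ = |v_a − v₁| = 7.977 km/s.
Circular speed at r₂: v₂ = √(μ/r₂) = 43.58 km/s.
Transfer-orbit speed at r₂: v_p = √[μ(2/r₂ − 1/a_t)] = 55.01 km/s.
Second burn Δv₂ = |v₂ − v_p| = 11.43 km/s.
Δv = Δv₁ + Δv₂ = 7.977 + 11.43 = 19.41 km/s.

Δv = 19.41 km/s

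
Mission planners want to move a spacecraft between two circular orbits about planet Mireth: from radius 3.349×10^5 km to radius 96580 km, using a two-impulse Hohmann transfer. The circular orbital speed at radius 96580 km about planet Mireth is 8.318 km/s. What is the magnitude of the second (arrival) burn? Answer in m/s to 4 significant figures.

Δv₂ = 2046 m/s

From the circular-orbit relation v² = μ/r at r = 96580 km: μ = v²r = (8.318)² × 96580 = 6.68229×10^6 km³/s².
Semi-major axis of the transfer orbit: a_t = (3.349×10^5 + 96580)/2 = 2.1574×10^5 km.
On the circular orbit at r = 96580 km, v_c = √(μ/r) = 8.3180 km/s.
Vis-viva on the transfer ellipse at r = 96580 km gives v_t = √[μ(2/r − 1/a_t)] = 10.364 km/s.
Δv₂ = |v_t − v_c| = |10.364 − 8.3180| = 2.046 km/s.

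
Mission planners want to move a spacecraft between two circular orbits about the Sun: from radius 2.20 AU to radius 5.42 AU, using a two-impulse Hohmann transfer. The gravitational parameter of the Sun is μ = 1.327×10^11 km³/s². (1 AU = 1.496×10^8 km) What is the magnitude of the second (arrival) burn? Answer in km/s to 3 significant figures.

In km: r₁ = 2.20 × 1.496×10^8 = 3.2912×10^8 km; r₂ = 5.42 × 1.496×10^8 = 8.10832×10^8 km.
Semi-major axis of the transfer orbit: a_t = (3.2912×10^8 + 8.10832×10^8)/2 = 5.69976×10^8 km.
On the circular orbit at r = 8.10832×10^8 km, v_c = √(μ/r) = 12.793 km/s.
Vis-viva on the transfer ellipse at r = 8.10832×10^8 km gives v_t = √[μ(2/r − 1/a_t)] = 9.7212 km/s.
Δv₂ = |v_t − v_c| = |9.7212 − 12.793| = 3.072 km/s.

Δv₂ = 3.07 km/s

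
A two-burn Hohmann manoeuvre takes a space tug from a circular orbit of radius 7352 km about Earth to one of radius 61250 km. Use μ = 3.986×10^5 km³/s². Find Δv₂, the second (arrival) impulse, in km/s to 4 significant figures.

Δv₂ = 1.370 km/s

The Hohmann ellipse has a_t = (r₁ + r₂)/2 = 34301 km.
On the circular orbit at r = 61250 km, v_c = √(μ/r) = 2.551 km/s.
Transfer-orbit speed at the same r (vis-viva, a = a_t): v_t = √[μ(2/r − 1/a_t)] = 1.181 km/s.
Δv₂ = |v_t − v_c| = |1.181 − 2.551| = 1.370 km/s.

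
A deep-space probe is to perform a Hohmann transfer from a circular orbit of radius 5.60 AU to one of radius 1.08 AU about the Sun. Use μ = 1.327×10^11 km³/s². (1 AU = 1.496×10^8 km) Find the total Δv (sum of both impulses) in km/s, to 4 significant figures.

Δv = 13.88 km/s

In km: r₁ = 5.60 × 1.496×10^8 = 8.3776×10^8 km; r₂ = 1.08 × 1.496×10^8 = 1.61568×10^8 km.
The Hohmann ellipse has a_t = (r₁ + r₂)/2 = 4.99664×10^8 km.
At r₁ the circular-orbit speed is v₁ = √(μ/r₁) = 12.586 km/s.
Transfer-orbit speed at r₁ (vis-viva equation): v_a = √[μ(2/r₁ − 1/a_t)] = 7.1567 km/s.
First burn Δv₁ = |v_a − v₁| = 5.429 km/s.
Circular speed at r₂: v₂ = √(μ/r₂) = 28.66 km/s.
Transfer-orbit speed at r₂: v_p = √[μ(2/r₂ − 1/a_t)] = 37.11 km/s.
Second burn Δv₂ = |v₂ − v_p| = 8.450 km/s.
Total Δv = Δv₁ + Δv₂ = 13.88 km/s.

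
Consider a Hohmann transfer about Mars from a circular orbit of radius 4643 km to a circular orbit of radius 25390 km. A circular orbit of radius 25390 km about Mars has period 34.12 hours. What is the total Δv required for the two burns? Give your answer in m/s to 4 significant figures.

Δv = 1489 m/s

From Kepler's third law T² = 4π²r³/μ at r = 25390 km, T = 34.12 hours = 34.12 × 3600 s = 1.22832×10^5 s: μ = 4π²r³/T² = 42827.7 km³/s².
Semi-major axis of the transfer orbit: a_t = (4643 + 25390)/2 = 15016.5 km.
At r₁ the circular-orbit speed is v₁ = √(μ/r₁) = 3.0371 km/s.
On the transfer ellipse at r₁, vis-viva equation gives v_p = √[μ(2/r₁ − 1/a_t)] = 3.9492 km/s.
First burn Δv₁ = |v_p − v₁| = 0.9121 km/s.
At r₂, v₂ = √(μ/r₂) = 1.2988 km/s.
Transfer-orbit speed at r₂: v_a = √[μ(2/r₂ − 1/a_t)] = 0.72218 km/s.
Second burn Δv₂ = |v₂ − v_a| = 0.5766 km/s.
Total Δv = Δv₁ + Δv₂ = 1.489 km/s.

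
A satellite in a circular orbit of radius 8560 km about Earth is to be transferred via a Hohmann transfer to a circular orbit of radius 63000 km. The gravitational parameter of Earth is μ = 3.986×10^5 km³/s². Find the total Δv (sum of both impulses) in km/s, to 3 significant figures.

Δv = 3.52 km/s

Transfer-ellipse semi-major axis a_t = (r₁ + r₂)/2 = (8560 + 63000)/2 = 35780 km.
Circular speed at r₁: v₁ = √(μ/r₁) = √(3.986×10^5/8560) = 6.824 km/s.
Transfer-orbit speed at r₁ (v² = μ(2/r − 1/a)): v_p = √[μ(2/r₁ − 1/a_t)] = 9.055 km/s.
First burn Δv₁ = |v_p − v₁| = 2.231 km/s.
Circular speed at r₂: v₂ = √(μ/r₂) = 2.515 km/s.
Transfer-orbit speed at r₂: v_a = √[μ(2/r₂ − 1/a_t)] = 1.230 km/s.
Second burn Δv₂ = |v₂ − v_a| = 1.285 km/s.
Δv = Δv₁ + Δv₂ = 2.231 + 1.285 = 3.516 km/s.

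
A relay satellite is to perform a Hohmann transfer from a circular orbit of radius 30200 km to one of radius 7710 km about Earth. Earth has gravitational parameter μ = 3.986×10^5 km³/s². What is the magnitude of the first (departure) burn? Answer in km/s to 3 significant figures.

The Hohmann ellipse has a_t = (r₁ + r₂)/2 = 18955 km.
Circular speed at r = 30200 km: v_c = √(μ/r) = 3.633 km/s.
Vis-viva on the transfer ellipse at r = 30200 km gives v_t = √[μ(2/r − 1/a_t)] = 2.317 km/s.
Δv₁ = |v_t − v_c| = |2.317 − 3.633| = 1.316 km/s.

Δv₁ = 1.32 km/s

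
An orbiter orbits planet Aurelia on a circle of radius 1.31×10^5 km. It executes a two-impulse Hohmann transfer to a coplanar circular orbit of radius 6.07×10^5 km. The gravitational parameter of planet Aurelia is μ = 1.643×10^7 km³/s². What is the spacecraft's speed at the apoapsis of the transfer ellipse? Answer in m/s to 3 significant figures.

v = 3100 m/s

The Hohmann ellipse has a_t = (r₁ + r₂)/2 = 3.690×10^5 km.
The apoapsis of the transfer ellipse is at r = 6.070×10^5 km.
From the vis-viva equation, v = √[μ(2/r − 1/a_t)] = 3.100 km/s.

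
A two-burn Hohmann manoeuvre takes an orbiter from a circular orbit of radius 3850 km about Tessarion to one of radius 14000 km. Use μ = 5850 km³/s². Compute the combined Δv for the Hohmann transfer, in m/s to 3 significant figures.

The Hohmann ellipse has a_t = (r₁ + r₂)/2 = 8925 km.
At r₁ the circular-orbit speed is v₁ = √(μ/r₁) = 1.232672 km/s.
Transfer-orbit speed at r₁ (vis-viva): v_p = √[μ(2/r₁ − 1/a_t)] = 1.543858 km/s.
First burn Δv₁ = |v_p − v₁| = 0.311186 km/s.
Circular speed at r₂: v₂ = √(μ/r₂) = 0.646419 km/s.
Transfer-orbit speed at r₂: v_a = √[μ(2/r₂ − 1/a_t)] = 0.424561 km/s.
Second burn Δv₂ = |v₂ − v_a| = 0.221858 km/s.
Total Δv = Δv₁ + Δv₂ = 0.5330 km/s.

Δv = 533 m/s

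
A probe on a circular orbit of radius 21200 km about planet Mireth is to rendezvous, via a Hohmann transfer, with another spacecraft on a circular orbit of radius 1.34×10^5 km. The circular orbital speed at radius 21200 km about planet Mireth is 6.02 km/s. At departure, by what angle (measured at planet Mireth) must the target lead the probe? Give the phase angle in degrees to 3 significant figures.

From the circular-orbit relation v² = μ/r at r = 21200 km: μ = v²r = (6.02)² × 21200 = 7.68296×10^5 km³/s².
Transfer-ellipse semi-major axis a_t = (r₁ + r₂)/2 = (21200 + 1.340×10^5)/2 = 77600 km.
Transfer time t = π√(a_t³/μ) = 77477.9 s.
Target angular speed ω₂ = √(μ/r₂³) = 1.78693×10^-5 rad/s.
Angle swept by the target during transfer: ω₂·t = 1.38448 rad = 79.32°.
The probe traverses 180° on the transfer ellipse, so the target must lead by 180° − 79.32° = 101°.

φ = 101°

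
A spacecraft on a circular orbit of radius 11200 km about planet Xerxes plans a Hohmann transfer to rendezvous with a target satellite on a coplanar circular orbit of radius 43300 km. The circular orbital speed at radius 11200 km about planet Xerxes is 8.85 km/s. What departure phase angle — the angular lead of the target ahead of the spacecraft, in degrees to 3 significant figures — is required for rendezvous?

φ = 90.1°

From the circular-orbit relation v² = μ/r at r = 11200 km: μ = v²r = (8.85)² × 11200 = 8.77212×10^5 km³/s².
Semi-major axis of the transfer orbit: a_t = (11200 + 43300)/2 = 27250 km.
The half-period of the transfer ellipse is t = π√(a_t³/μ) = 15088.5 s.
Target angular speed ω₂ = √(μ/r₂³) = 1.03949×10^-4 rad/s.
Angle swept by the target during transfer: ω₂·t = 1.5684 rad = 89.86°.
The spacecraft traverses 180° on the transfer ellipse, so the target must lead by 180° − 89.86° = 90.1°.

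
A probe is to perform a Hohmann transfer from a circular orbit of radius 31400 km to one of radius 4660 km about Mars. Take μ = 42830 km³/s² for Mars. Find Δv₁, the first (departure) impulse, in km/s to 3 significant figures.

Semi-major axis of the transfer orbit: a_t = (31400 + 4660)/2 = 18030 km.
On the circular orbit at r = 31400 km, v_c = √(μ/r) = 1.168 km/s.
Transfer-orbit speed at the same r (vis-viva, a = a_t): v_t = √[μ(2/r − 1/a_t)] = 0.5938 km/s.
Δv₁ = |v_t − v_c| = |0.5938 − 1.168| = 0.5742 km/s.

Δv₁ = 0.574 km/s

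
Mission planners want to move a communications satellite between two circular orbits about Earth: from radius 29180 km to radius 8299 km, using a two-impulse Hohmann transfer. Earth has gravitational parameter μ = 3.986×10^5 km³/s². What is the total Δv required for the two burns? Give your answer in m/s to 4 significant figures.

Semi-major axis of the transfer orbit: a_t = (29180 + 8299)/2 = 18739.5 km.
Circular speed at r₁: v₁ = √(μ/r₁) = √(3.986×10^5/29180) = 3.696 km/s.
On the transfer ellipse at r₁, vis-viva gives v_a = √[μ(2/r₁ − 1/a_t)] = 2.460 km/s.
First burn Δv₁ = |v_a − v₁| = 1.236 km/s.
At r₂, v₂ = √(μ/r₂) = 6.930 km/s.
Transfer-orbit speed at r₂: v_p = √[μ(2/r₂ − 1/a_t)] = 8.648 km/s.
Second burn Δv₂ = |v₂ − v_p| = 1.718 km/s.
Total Δv = Δv₁ + Δv₂ = 2.954 km/s.

Δv = 2954 m/s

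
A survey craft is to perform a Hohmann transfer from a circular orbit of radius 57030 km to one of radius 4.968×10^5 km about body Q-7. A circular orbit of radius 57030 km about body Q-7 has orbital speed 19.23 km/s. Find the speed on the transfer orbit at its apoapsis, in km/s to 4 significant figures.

From the circular-orbit relation v² = μ/r at r = 57030 km: μ = v²r = (19.23)² × 57030 = 2.10893×10^7 km³/s².
Transfer-ellipse semi-major axis a_t = (r₁ + r₂)/2 = (57030 + 4.968×10^5)/2 = 2.76915×10^5 km.
At apoapsis, r = 4.968×10^5 km.
From the vis-viva equation, v = √[μ(2/r − 1/a_t)] = 2.957 km/s.

v = 2.957 km/s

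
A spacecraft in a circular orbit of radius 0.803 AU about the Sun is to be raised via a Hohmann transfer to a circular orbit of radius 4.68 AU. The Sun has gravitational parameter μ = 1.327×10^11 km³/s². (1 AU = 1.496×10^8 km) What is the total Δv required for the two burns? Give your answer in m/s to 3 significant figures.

Δv = 16500 m/s

In km: r₁ = 0.803 × 1.496×10^8 = 1.201288×10^8 km; r₂ = 4.68 × 1.496×10^8 = 7.00128×10^8 km.
The Hohmann ellipse has a_t = (r₁ + r₂)/2 = 4.101284×10^8 km.
At r₁ the circular-orbit speed is v₁ = √(μ/r₁) = 33.24 km/s.
Transfer-orbit speed at r₁ (vis-viva equation): v_p = √[μ(2/r₁ − 1/a_t)] = 43.43 km/s.
First burn Δv₁ = |v_p − v₁| = 10.19 km/s.
Circular speed at r₂: v₂ = √(μ/r₂) = 13.767 km/s.
Transfer-orbit speed at r₂: v_a = √[μ(2/r₂ − 1/a_t)] = 7.4509 km/s.
Second burn Δv₂ = |v₂ − v_a| = 6.316 km/s.
Total Δv = Δv₁ + Δv₂ = 16.51 km/s.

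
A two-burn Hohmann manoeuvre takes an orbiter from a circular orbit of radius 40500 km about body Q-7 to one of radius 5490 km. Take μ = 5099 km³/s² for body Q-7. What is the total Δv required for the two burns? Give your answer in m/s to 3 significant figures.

Δv = 497 m/s

Semi-major axis of the transfer orbit: a_t = (40500 + 5490)/2 = 22995 km.
At r₁ the circular-orbit speed is v₁ = √(μ/r₁) = 0.354826 km/s.
On the transfer ellipse at r₁, vis-viva equation gives v_a = √[μ(2/r₁ − 1/a_t)] = 0.173374 km/s.
First burn Δv₁ = |v_a − v₁| = 0.18145 km/s.
Circular speed at r₂: v₂ = √(μ/r₂) = 0.963732 km/s.
Transfer-orbit speed at r₂: v_p = √[μ(2/r₂ − 1/a_t)] = 1.27899 km/s.
Second burn Δv₂ = |v₂ − v_p| = 0.31526 km/s.
Total Δv = Δv₁ + Δv₂ = 0.4967 km/s.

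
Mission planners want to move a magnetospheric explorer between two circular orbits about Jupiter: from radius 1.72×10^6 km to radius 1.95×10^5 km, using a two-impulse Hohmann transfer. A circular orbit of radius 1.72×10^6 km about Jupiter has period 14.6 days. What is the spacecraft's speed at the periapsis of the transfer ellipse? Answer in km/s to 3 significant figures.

v = 34.1 km/s

From Kepler's third law T² = 4π²r³/μ at r = 1.72×10^6 km, T = 14.6 days = 14.6 × 86400 s = 1.26144×10^6 s: μ = 4π²r³/T² = 1.26244×10^8 km³/s².
Transfer-ellipse semi-major axis a_t = (r₁ + r₂)/2 = (1.720×10^6 + 1.950×10^5)/2 = 9.575×10^5 km.
At periapsis, r = 1.950×10^5 km.
Vis-viva: v = √[μ(2/r − 1/a_t)] = √[1.26244×10^8 × (2/1.950×10^5 − 1/9.575×10^5)] = 34.10 km/s.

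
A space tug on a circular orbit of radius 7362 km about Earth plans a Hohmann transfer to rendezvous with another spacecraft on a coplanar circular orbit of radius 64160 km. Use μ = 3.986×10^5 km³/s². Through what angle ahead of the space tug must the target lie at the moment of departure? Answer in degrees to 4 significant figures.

The Hohmann ellipse has a_t = (r₁ + r₂)/2 = 35761 km.
Transfer time t = π√(a_t³/μ) = 33650 s.
The target's mean motion on its circular orbit is ω₂ = √(μ/r₂³) = 3.885×10^-5 rad/s.
Angle swept by the target during transfer: ω₂·t = 1.3073 rad = 74.90°.
The space tug traverses 180° on the transfer ellipse, so the target must lead by 180° − 74.90° = 105.1°.

φ = 105.1°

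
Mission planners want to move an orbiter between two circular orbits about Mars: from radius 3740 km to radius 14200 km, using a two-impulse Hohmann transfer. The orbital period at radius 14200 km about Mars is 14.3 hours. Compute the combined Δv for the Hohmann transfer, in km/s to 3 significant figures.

From Kepler's third law T² = 4π²r³/μ at r = 14200 km, T = 14.3 hours = 14.3 × 3600 s = 51480 s: μ = 4π²r³/T² = 42652.8 km³/s².
The Hohmann ellipse has a_t = (r₁ + r₂)/2 = 8970 km.
Circular speed at r₁: v₁ = √(μ/r₁) = √(42652.8/3740) = 3.3771 km/s.
Transfer-orbit speed at r₁ (vis-viva equation): v_p = √[μ(2/r₁ − 1/a_t)] = 4.2490 km/s.
First burn Δv₁ = |v_p − v₁| = 0.8719 km/s.
Circular speed at r₂: v₂ = √(μ/r₂) = 1.733 km/s.
Transfer-orbit speed at r₂: v_a = √[μ(2/r₂ − 1/a_t)] = 1.119 km/s.
Second burn Δv₂ = |v₂ − v_a| = 0.6140 km/s.
Total Δv = Δv₁ + Δv₂ = 1.486 km/s.

Δv = 1.49 km/s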